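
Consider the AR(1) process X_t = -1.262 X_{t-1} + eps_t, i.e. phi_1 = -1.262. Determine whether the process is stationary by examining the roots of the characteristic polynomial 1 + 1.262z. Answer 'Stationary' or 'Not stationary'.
\text{Not stationary}

The AR(p) characteristic polynomial is P(z) = 1 + 1.262z.
Stationarity requires all roots to lie outside the unit circle, i.e. |z| > 1 for every root.
This is linear in z: 1 + (1.262) z = 0  =>  z = -1/(1.262) = -0.792393,  |z| = 0.792393.
Moduli of all roots: 0.7924.
All moduli strictly greater than 1? No.
Verdict: Not stationary.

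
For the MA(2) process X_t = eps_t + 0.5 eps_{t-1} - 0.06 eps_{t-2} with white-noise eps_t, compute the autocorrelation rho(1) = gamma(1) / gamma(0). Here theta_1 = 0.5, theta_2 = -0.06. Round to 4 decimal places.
\rho(1) = 0.3749

For an MA(q) process with theta_0 = 1, the autocovariance is
  gamma(k) = sigma^2 * sum_{i=0..q-k} theta_i * theta_{i+k},
and rho(k) = gamma(k) / gamma(0). Sigma^2 cancels.
  numerator   = (1)*(0.5) + (0.5)*(-0.06) = 0.47.
  denominator = (1)^2 + (0.5)^2 + (-0.06)^2 = 1.2536.
  rho(1) = 0.47 / 1.2536 = 0.3749.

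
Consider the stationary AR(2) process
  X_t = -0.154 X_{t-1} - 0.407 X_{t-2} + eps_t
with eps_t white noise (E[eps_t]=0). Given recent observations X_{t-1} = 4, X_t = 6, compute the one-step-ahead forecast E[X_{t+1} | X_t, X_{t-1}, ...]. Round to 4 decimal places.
E[X_{t+1} \mid \mathcal F_t] = -2.5520

For an AR(p) model X_t = c + sum_i phi_i X_{t-i} + eps_t, the
one-step-ahead conditional mean is
  E[X_{t+1} | X_t, ...] = c + sum_i phi_i X_{t+1-i}.
Substitute known values:
  E[X_{t+1} | ...] = (-0.154) * (6) + (-0.407) * (4)
                   = -2.5520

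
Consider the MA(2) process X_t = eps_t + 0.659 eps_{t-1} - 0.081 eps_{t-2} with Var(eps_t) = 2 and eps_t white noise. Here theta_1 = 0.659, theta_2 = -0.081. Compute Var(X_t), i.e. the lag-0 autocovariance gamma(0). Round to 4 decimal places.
\gamma(0) = 2.8817

For an MA(q) process X_t = eps_t + sum_i theta_i eps_{t-i} with
Var(eps_t) = sigma^2, the variance is
  gamma(0) = sigma^2 * (1 + sum_i theta_i^2).
  sum_i theta_i^2 = (0.659)^2 + (-0.081)^2 = 0.434281 + 0.006561 = 0.440842.
  gamma(0) = 2 * (1 + 0.440842) = 2 * 1.440842 = 2.881684, which rounds to 2.8817.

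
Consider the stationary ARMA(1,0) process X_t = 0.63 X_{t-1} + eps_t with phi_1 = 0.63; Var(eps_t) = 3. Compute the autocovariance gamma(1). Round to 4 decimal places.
\gamma(1) = 3.1338

Multiply the model equation by X_{t-k} and take expectations. With theta_0 = psi_0 = 1 and psi_j the MA(infinity) weights, this gives
  gamma(k) - sum_i phi_i gamma(k-i) = c_k,
  c_k = sigma^2 * sum_{j=k..q} theta_j psi_{j-k}   (c_k = 0 for k > q),
using gamma(-m) = gamma(m).
Pure AR (q = 0): c_0 = sigma^2 = 3, c_k = 0 for k >= 1.
Equations for k = 0 and k = 1 (AR order 1):
  gamma(0) = phi_1 gamma(1) + c_0
  gamma(1) = phi_1 gamma(0) + c_1
Substituting the second into the first: gamma(0) (1 - phi_1^2) = c_0 + phi_1 c_1, so
  gamma(0) = c_0 / (1 - phi_1^2) = 3 / (1 - (0.63)^2) = 3 / 0.6031 = 4.974299.
  gamma(1) = phi_1 gamma(0) = (0.63)(4.974299) = 3.133809.
Therefore gamma(1) = 3.1338 (to 4 decimal places).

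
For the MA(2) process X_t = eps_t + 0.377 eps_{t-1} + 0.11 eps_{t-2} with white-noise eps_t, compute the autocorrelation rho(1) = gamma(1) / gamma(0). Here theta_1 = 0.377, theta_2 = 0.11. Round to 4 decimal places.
\rho(1) = 0.3626

For an MA(q) process with theta_0 = 1, the autocovariance is
  gamma(k) = sigma^2 * sum_{i=0..q-k} theta_i * theta_{i+k},
and rho(k) = gamma(k) / gamma(0). Sigma^2 cancels.
  numerator   = (1)*(0.377) + (0.377)*(0.11) = 0.41847.
  denominator = (1)^2 + (0.377)^2 + (0.11)^2 = 1.154229.
  rho(1) = 0.41847 / 1.154229 = 0.3626.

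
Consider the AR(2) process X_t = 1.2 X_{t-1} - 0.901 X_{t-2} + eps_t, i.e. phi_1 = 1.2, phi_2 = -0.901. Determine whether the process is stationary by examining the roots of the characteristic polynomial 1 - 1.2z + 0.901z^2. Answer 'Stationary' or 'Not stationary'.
\text{Stationary}

The AR(p) characteristic polynomial is P(z) = 1 - 1.2z + 0.901z^2.
Stationarity requires all roots to lie outside the unit circle, i.e. |z| > 1 for every root.
Set 1 + (-1.2) z + (0.901) z^2 = 0, i.e. a z^2 + b z + c = 0 with a = 0.901, b = -1.2, c = 1.
Discriminant D = b^2 - 4ac = (-1.2)^2 - 4*(0.901)*1 = 1.44 - (3.604) = -2.164.
D < 0, so the roots are the complex-conjugate pair z = (-b +/- i sqrt(-D)) / (2a) = 0.6659 +/- 0.8163i.
For a conjugate pair |z|^2 = z * conj(z) = (product of roots) = c/a = 1/(0.901) = 1.109878, so |z| = sqrt(1.109878) = 1.0535 for both roots.
Moduli of all roots: 1.0535, 1.0535.
All moduli strictly greater than 1? Yes.
Verdict: Stationary.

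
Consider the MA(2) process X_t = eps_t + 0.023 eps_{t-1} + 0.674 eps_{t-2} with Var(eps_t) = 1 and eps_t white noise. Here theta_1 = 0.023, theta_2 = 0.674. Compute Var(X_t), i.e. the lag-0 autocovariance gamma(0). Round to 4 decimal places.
\gamma(0) = 1.4548

For an MA(q) process X_t = eps_t + sum_i theta_i eps_{t-i} with
Var(eps_t) = sigma^2, the variance is
  gamma(0) = sigma^2 * (1 + sum_i theta_i^2).
  sum_i theta_i^2 = (0.023)^2 + (0.674)^2 = 0.000529 + 0.454276 = 0.454805.
  gamma(0) = 1 * (1 + 0.454805) = 1 * 1.454805 = 1.454805, which rounds to 1.4548.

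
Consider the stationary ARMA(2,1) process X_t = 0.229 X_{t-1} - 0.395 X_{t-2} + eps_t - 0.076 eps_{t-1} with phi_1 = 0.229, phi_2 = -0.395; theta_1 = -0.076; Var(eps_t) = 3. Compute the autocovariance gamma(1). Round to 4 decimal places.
\gamma(1) = 0.4247

Multiply the model equation by X_{t-k} and take expectations. With theta_0 = psi_0 = 1 and psi_j the MA(infinity) weights, this gives
  gamma(k) - sum_i phi_i gamma(k-i) = c_k,
  c_k = sigma^2 * sum_{j=k..q} theta_j psi_{j-k}   (c_k = 0 for k > q),
using gamma(-m) = gamma(m).
psi-weights needed (psi_j = theta_j + sum_i phi_i psi_{j-i}):
  psi_1 = theta_1 + phi_1 = -0.076 + (0.229) = 0.153
Right-hand sides:
  c_0 = sigma^2 (1 + theta_1 psi_1) = 3 * (1 + (-0.076)(0.153)) = 3 * 0.988372 = 2.965116
  c_1 = sigma^2 theta_1 = 3 * (-0.076) = -0.228
  c_2 = 0
Equations for k = 0, 1, 2 (AR order 2, c_2 = 0):
  (E0) gamma(0) = phi_1 gamma(1) + phi_2 gamma(2) + c_0
  (E1) gamma(1) = phi_1 gamma(0) + phi_2 gamma(1) + c_1
  (E2) gamma(2) = phi_1 gamma(1) + phi_2 gamma(0)
From (E1): gamma(1) = A gamma(0) + B with
  A = phi_1 / (1 - phi_2) = 0.229 / 1.395 = 0.164158,   B = c_1 / (1 - phi_2) = -0.228 / 1.395 = -0.163441.
Insert (E2) into (E0): gamma(0) (1 - phi_2^2) = phi_1 (1 + phi_2) gamma(1) + c_0.
  phi_1 (1 + phi_2) = (0.229)(0.605) = 0.138545,   1 - phi_2^2 = 0.843975.
Replace gamma(1) by A gamma(0) + B and collect gamma(0):
  gamma(0) [0.843975 - (0.138545)(0.164158)] = (0.138545)(-0.163441) + 2.965116
  gamma(0) * 0.821232 = 2.942472
  gamma(0) = 2.942472 / 0.821232 = 3.582998.
  gamma(1) = A gamma(0) + B = (0.164158)(3.582998) + (-0.163441) = 0.424736.
Therefore gamma(1) = 0.4247 (to 4 decimal places).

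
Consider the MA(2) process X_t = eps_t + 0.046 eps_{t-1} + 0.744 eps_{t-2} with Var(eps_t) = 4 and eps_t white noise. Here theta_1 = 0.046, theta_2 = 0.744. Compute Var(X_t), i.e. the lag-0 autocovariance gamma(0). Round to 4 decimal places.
\gamma(0) = 6.2226

For an MA(q) process X_t = eps_t + sum_i theta_i eps_{t-i} with
Var(eps_t) = sigma^2, the variance is
  gamma(0) = sigma^2 * (1 + sum_i theta_i^2).
  sum_i theta_i^2 = (0.046)^2 + (0.744)^2 = 0.002116 + 0.553536 = 0.555652.
  gamma(0) = 4 * (1 + 0.555652) = 4 * 1.555652 = 6.222608, which rounds to 6.2226.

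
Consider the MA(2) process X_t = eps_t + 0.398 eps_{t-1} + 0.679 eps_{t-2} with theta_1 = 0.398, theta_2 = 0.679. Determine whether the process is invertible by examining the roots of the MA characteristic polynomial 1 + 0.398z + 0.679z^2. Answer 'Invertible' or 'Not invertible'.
\text{Invertible}

The MA(q) characteristic polynomial is P(z) = 1 + 0.398z + 0.679z^2.
Invertibility requires all roots to lie outside the unit circle, i.e. |z| > 1 for every root.
Set 1 + (0.398) z + (0.679) z^2 = 0, i.e. a z^2 + b z + c = 0 with a = 0.679, b = 0.398, c = 1.
Discriminant D = b^2 - 4ac = (0.398)^2 - 4*(0.679)*1 = 0.158404 - (2.716) = -2.557596.
D < 0, so the roots are the complex-conjugate pair z = (-b +/- i sqrt(-D)) / (2a) = -0.2931 +/- 1.1776i.
For a conjugate pair |z|^2 = z * conj(z) = (product of roots) = c/a = 1/(0.679) = 1.472754, so |z| = sqrt(1.472754) = 1.2136 for both roots.
Moduli of all roots: 1.2136, 1.2136.
All moduli strictly greater than 1? Yes.
Verdict: Invertible.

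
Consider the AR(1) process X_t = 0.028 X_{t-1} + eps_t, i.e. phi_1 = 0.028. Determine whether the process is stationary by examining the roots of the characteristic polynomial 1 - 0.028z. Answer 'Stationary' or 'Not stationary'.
\text{Stationary}

The AR(p) characteristic polynomial is P(z) = 1 - 0.028z.
Stationarity requires all roots to lie outside the unit circle, i.e. |z| > 1 for every root.
This is linear in z: 1 + (-0.028) z = 0  =>  z = -1/(-0.028) = 35.714286,  |z| = 35.714286.
Moduli of all roots: 35.7143.
All moduli strictly greater than 1? Yes.
Verdict: Stationary.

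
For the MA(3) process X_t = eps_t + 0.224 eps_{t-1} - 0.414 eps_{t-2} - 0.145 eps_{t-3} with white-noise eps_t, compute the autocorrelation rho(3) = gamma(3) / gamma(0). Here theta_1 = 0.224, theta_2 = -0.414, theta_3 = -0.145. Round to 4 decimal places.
\rho(3) = -0.1167

For an MA(q) process with theta_0 = 1, the autocovariance is
  gamma(k) = sigma^2 * sum_{i=0..q-k} theta_i * theta_{i+k},
and rho(k) = gamma(k) / gamma(0). Sigma^2 cancels.
  numerator   = (1)*(-0.145) = -0.145.
  denominator = (1)^2 + (0.224)^2 + (-0.414)^2 + (-0.145)^2 = 1.242597.
  rho(3) = -0.145 / 1.242597 = -0.1167.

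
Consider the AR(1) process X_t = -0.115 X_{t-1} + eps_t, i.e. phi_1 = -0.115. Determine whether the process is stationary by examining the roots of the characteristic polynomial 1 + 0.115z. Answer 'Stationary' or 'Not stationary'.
\text{Stationary}

The AR(p) characteristic polynomial is P(z) = 1 + 0.115z.
Stationarity requires all roots to lie outside the unit circle, i.e. |z| > 1 for every root.
This is linear in z: 1 + (0.115) z = 0  =>  z = -1/(0.115) = -8.695652,  |z| = 8.695652.
Moduli of all roots: 8.6957.
All moduli strictly greater than 1? Yes.
Verdict: Stationary.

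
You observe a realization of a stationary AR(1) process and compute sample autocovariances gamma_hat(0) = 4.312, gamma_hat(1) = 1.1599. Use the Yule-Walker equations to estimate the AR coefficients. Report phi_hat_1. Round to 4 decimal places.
\hat\phi_{1} = 0.2690

The Yule-Walker equations for an AR(p) process read, in matrix form,
  Gamma_p phi = r_p,   with   (Gamma_p)_{ij} = gamma(|i - j|),
                       (r_p)_i = gamma(i),   i,j = 1..p.
Substitute the sample gammas (Toeplitz matrix and right-hand side of size 1):
  Gamma_p = [[4.312]]
  r_p     = [1.1599]
With p = 1 this is the single equation gamma(0) phi_1 = gamma(1):
  phi_hat_1 = gamma(1) / gamma(0) = 1.1599 / 4.312 = 0.2690.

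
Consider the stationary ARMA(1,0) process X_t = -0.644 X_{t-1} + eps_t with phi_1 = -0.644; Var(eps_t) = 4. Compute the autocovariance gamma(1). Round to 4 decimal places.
\gamma(1) = -4.4014

Multiply the model equation by X_{t-k} and take expectations. With theta_0 = psi_0 = 1 and psi_j the MA(infinity) weights, this gives
  gamma(k) - sum_i phi_i gamma(k-i) = c_k,
  c_k = sigma^2 * sum_{j=k..q} theta_j psi_{j-k}   (c_k = 0 for k > q),
using gamma(-m) = gamma(m).
Pure AR (q = 0): c_0 = sigma^2 = 4, c_k = 0 for k >= 1.
Equations for k = 0 and k = 1 (AR order 1):
  gamma(0) = phi_1 gamma(1) + c_0
  gamma(1) = phi_1 gamma(0) + c_1
Substituting the second into the first: gamma(0) (1 - phi_1^2) = c_0 + phi_1 c_1, so
  gamma(0) = c_0 / (1 - phi_1^2) = 4 / (1 - (-0.644)^2) = 4 / 0.585264 = 6.834523.
  gamma(1) = phi_1 gamma(0) = (-0.644)(6.834523) = -4.401433.
Therefore gamma(1) = -4.4014 (to 4 decimal places).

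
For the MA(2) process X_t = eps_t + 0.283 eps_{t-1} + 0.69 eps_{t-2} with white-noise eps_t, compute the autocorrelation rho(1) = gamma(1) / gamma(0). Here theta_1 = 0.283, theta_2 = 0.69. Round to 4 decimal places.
\rho(1) = 0.3073

For an MA(q) process with theta_0 = 1, the autocovariance is
  gamma(k) = sigma^2 * sum_{i=0..q-k} theta_i * theta_{i+k},
and rho(k) = gamma(k) / gamma(0). Sigma^2 cancels.
  numerator   = (1)*(0.283) + (0.283)*(0.69) = 0.47827.
  denominator = (1)^2 + (0.283)^2 + (0.69)^2 = 1.556189.
  rho(1) = 0.47827 / 1.556189 = 0.3073.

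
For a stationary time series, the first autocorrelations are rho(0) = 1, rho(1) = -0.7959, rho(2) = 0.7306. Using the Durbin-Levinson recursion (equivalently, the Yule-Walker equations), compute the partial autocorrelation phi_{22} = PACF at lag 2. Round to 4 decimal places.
\phi_{22} = 0.2650

The PACF at lag k is phi_{kk}, the last component of the solution
to the Yule-Walker system G_k phi = r_k where
  (G_k)_{ij} = rho(|i - j|), (r_k)_i = rho(i), i,j = 1..k.
Equivalently, Durbin-Levinson gives phi_{kk} iteratively:
  phi_{11} = rho(1)
  phi_{kk} = [rho(k) - sum_{j=1..k-1} phi_{k-1,j} rho(k-j)]
            / [1 - sum_{j=1..k-1} phi_{k-1,j} rho(j)],
  phi_{k,j} = phi_{k-1,j} - phi_{kk} phi_{k-1,k-j},  j = 1..k-1.
Step k = 1:
  phi_11 = rho(1) = -0.7959.
Step k = 2:
  phi_22 = [rho(2) - phi_11 rho(1)] / [1 - phi_11 rho(1)] = [0.7306 - (-0.7959)(-0.7959)] / [1 - (-0.7959)(-0.7959)]
         = 0.09714319 / 0.36654319 = 0.265.
Therefore phi_{22} = 0.2650.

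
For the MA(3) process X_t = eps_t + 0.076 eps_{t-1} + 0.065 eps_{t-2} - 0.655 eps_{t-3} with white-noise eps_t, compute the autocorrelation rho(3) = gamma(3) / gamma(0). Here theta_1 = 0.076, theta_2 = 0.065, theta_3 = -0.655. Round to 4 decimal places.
\rho(3) = -0.4552

For an MA(q) process with theta_0 = 1, the autocovariance is
  gamma(k) = sigma^2 * sum_{i=0..q-k} theta_i * theta_{i+k},
and rho(k) = gamma(k) / gamma(0). Sigma^2 cancels.
  numerator   = (1)*(-0.655) = -0.655.
  denominator = (1)^2 + (0.076)^2 + (0.065)^2 + (-0.655)^2 = 1.439026.
  rho(3) = -0.655 / 1.439026 = -0.4552.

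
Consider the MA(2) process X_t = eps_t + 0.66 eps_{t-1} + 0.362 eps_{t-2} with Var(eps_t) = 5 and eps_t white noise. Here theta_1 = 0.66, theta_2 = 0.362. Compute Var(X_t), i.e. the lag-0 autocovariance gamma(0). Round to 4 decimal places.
\gamma(0) = 7.8332

For an MA(q) process X_t = eps_t + sum_i theta_i eps_{t-i} with
Var(eps_t) = sigma^2, the variance is
  gamma(0) = sigma^2 * (1 + sum_i theta_i^2).
  sum_i theta_i^2 = (0.66)^2 + (0.362)^2 = 0.4356 + 0.131044 = 0.566644.
  gamma(0) = 5 * (1 + 0.566644) = 5 * 1.566644 = 7.83322, which rounds to 7.8332.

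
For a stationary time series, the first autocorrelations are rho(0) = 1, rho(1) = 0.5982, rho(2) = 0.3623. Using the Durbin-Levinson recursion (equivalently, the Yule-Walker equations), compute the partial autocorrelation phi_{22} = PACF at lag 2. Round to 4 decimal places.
\phi_{22} = 0.0069

The PACF at lag k is phi_{kk}, the last component of the solution
to the Yule-Walker system G_k phi = r_k where
  (G_k)_{ij} = rho(|i - j|), (r_k)_i = rho(i), i,j = 1..k.
Equivalently, Durbin-Levinson gives phi_{kk} iteratively:
  phi_{11} = rho(1)
  phi_{kk} = [rho(k) - sum_{j=1..k-1} phi_{k-1,j} rho(k-j)]
            / [1 - sum_{j=1..k-1} phi_{k-1,j} rho(j)],
  phi_{k,j} = phi_{k-1,j} - phi_{kk} phi_{k-1,k-j},  j = 1..k-1.
Step k = 1:
  phi_11 = rho(1) = 0.5982.
Step k = 2:
  phi_22 = [rho(2) - phi_11 rho(1)] / [1 - phi_11 rho(1)] = [0.3623 - (0.5982)(0.5982)] / [1 - (0.5982)(0.5982)]
         = 0.00445676 / 0.64215676 = 0.0069.
Therefore phi_{22} = 0.0069.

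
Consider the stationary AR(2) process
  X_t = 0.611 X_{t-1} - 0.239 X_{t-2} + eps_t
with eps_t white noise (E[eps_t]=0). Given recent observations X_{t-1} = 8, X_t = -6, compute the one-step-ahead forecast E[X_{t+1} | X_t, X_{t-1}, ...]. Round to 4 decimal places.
E[X_{t+1} \mid \mathcal F_t] = -5.5780

For an AR(p) model X_t = c + sum_i phi_i X_{t-i} + eps_t, the
one-step-ahead conditional mean is
  E[X_{t+1} | X_t, ...] = c + sum_i phi_i X_{t+1-i}.
Substitute known values:
  E[X_{t+1} | ...] = (0.611) * (-6) + (-0.239) * (8)
                   = -5.5780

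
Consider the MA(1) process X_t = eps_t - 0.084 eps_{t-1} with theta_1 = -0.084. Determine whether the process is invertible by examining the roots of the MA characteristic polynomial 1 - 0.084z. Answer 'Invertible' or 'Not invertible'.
\text{Invertible}

The MA(q) characteristic polynomial is P(z) = 1 - 0.084z.
Invertibility requires all roots to lie outside the unit circle, i.e. |z| > 1 for every root.
This is linear in z: 1 + (-0.084) z = 0  =>  z = -1/(-0.084) = 11.904762,  |z| = 11.904762.
Moduli of all roots: 11.9048.
All moduli strictly greater than 1? Yes.
Verdict: Invertible.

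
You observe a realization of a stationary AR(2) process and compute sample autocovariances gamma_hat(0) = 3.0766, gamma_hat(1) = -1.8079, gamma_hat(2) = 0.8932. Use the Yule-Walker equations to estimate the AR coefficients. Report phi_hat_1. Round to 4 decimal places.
\hat\phi_{1} = -0.6370

The Yule-Walker equations for an AR(p) process read, in matrix form,
  Gamma_p phi = r_p,   with   (Gamma_p)_{ij} = gamma(|i - j|),
                       (r_p)_i = gamma(i),   i,j = 1..p.
Substitute the sample gammas (Toeplitz matrix and right-hand side of size 2):
  Gamma_p = [[3.0766, -1.8079], [-1.8079, 3.0766]]
  r_p     = [-1.8079, 0.8932]
Written out:
  3.0766 phi_1 - 1.8079 phi_2 = -1.8079
  -1.8079 phi_1 + 3.0766 phi_2 = 0.8932
Solve by Cramer's rule:
  det = gamma(0)^2 - gamma(1)^2 = (3.0766)^2 - (-1.8079)^2 = 9.46546756 - 3.26850241 = 6.19696515
  phi_hat_1 = [gamma(1) gamma(0) - gamma(1) gamma(2)] / det = [(-1.8079)(3.0766) - (-1.8079)(0.8932)] / 6.19696515 = -3.94736886 / 6.19696515 = -0.637
  phi_hat_2 = [gamma(0) gamma(2) - gamma(1)^2] / det = [(3.0766)(0.8932) - (-1.8079)^2] / 6.19696515 = -0.52048329 / 6.19696515 = -0.084
So phi_hat = [-0.6370, -0.0840].
Therefore phi_hat_1 = -0.6370.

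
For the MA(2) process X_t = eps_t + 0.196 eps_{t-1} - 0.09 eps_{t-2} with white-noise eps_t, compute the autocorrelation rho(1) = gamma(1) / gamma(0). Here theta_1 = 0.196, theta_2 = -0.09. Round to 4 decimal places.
\rho(1) = 0.1704

For an MA(q) process with theta_0 = 1, the autocovariance is
  gamma(k) = sigma^2 * sum_{i=0..q-k} theta_i * theta_{i+k},
and rho(k) = gamma(k) / gamma(0). Sigma^2 cancels.
  numerator   = (1)*(0.196) + (0.196)*(-0.09) = 0.17836.
  denominator = (1)^2 + (0.196)^2 + (-0.09)^2 = 1.046516.
  rho(1) = 0.17836 / 1.046516 = 0.1704.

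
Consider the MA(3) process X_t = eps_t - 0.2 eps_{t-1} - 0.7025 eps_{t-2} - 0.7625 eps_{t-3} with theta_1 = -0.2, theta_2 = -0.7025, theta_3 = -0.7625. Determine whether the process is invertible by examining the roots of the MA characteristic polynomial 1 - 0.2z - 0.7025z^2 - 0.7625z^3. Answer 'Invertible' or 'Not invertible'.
\text{Not invertible}

The MA(q) characteristic polynomial is P(z) = 1 - 0.2z - 0.7025z^2 - 0.7625z^3.
Invertibility requires all roots to lie outside the unit circle, i.e. |z| > 1 for every root.
Degree 3: look for a simple real root z0 first, then factor out (1 - z/z0) and solve the remaining quadratic.
Testing z0 = 0.8: P(0.8) = 1 + (-0.2)(0.8) + (-0.7025)(0.8)^2 + (-0.7625)(0.8)^3
  = 1 + (-0.16) + (-0.4496) + (-0.3904) = 0.  So z_0 = 0.8 is a root, |z_0| = 0.8.
Divide out the factor (1 - 1.25 z) = (1 - z/z0) (since 1/z0 = 1.25):
  P(z) = (1 - 1.25 z)(1 + (1.05) z + (0.61) z^2)
  [check: z-coef 1.05 - (1.25) = -0.2; z^2-coef 0.61 - (1.25)(1.05) = -0.7025; z^3-coef -(1.25)(0.61) = -0.7625.]
Remaining roots from the quadratic factor 1 + (1.05) z + (0.61) z^2:
  Set 1 + (1.05) z + (0.61) z^2 = 0, i.e. a z^2 + b z + c = 0 with a = 0.61, b = 1.05, c = 1.
  Discriminant D = b^2 - 4ac = (1.05)^2 - 4*(0.61)*1 = 1.1025 - (2.44) = -1.3375.
  D < 0, so the roots are the complex-conjugate pair z = (-b +/- i sqrt(-D)) / (2a) = -0.8607 +/- 0.948i.
  For a conjugate pair |z|^2 = z * conj(z) = (product of roots) = c/a = 1/(0.61) = 1.639344, so |z| = sqrt(1.639344) = 1.2804 for both roots.
Moduli of all roots: 0.8000, 1.2804, 1.2804.
All moduli strictly greater than 1? No.
Verdict: Not invertible.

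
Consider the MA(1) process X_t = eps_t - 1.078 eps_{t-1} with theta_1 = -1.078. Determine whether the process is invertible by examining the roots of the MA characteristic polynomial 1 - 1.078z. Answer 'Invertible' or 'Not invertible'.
\text{Not invertible}

The MA(q) characteristic polynomial is P(z) = 1 - 1.078z.
Invertibility requires all roots to lie outside the unit circle, i.e. |z| > 1 for every root.
This is linear in z: 1 + (-1.078) z = 0  =>  z = -1/(-1.078) = 0.927644,  |z| = 0.927644.
Moduli of all roots: 0.9276.
All moduli strictly greater than 1? No.
Verdict: Not invertible.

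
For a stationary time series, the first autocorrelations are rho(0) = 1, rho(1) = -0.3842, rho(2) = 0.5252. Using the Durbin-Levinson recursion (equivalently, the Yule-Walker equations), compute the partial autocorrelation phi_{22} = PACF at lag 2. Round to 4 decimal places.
\phi_{22} = 0.4430

The PACF at lag k is phi_{kk}, the last component of the solution
to the Yule-Walker system G_k phi = r_k where
  (G_k)_{ij} = rho(|i - j|), (r_k)_i = rho(i), i,j = 1..k.
Equivalently, Durbin-Levinson gives phi_{kk} iteratively:
  phi_{11} = rho(1)
  phi_{kk} = [rho(k) - sum_{j=1..k-1} phi_{k-1,j} rho(k-j)]
            / [1 - sum_{j=1..k-1} phi_{k-1,j} rho(j)],
  phi_{k,j} = phi_{k-1,j} - phi_{kk} phi_{k-1,k-j},  j = 1..k-1.
Step k = 1:
  phi_11 = rho(1) = -0.3842.
Step k = 2:
  phi_22 = [rho(2) - phi_11 rho(1)] / [1 - phi_11 rho(1)] = [0.5252 - (-0.3842)(-0.3842)] / [1 - (-0.3842)(-0.3842)]
         = 0.37759036 / 0.85239036 = 0.443.
Therefore phi_{22} = 0.4430.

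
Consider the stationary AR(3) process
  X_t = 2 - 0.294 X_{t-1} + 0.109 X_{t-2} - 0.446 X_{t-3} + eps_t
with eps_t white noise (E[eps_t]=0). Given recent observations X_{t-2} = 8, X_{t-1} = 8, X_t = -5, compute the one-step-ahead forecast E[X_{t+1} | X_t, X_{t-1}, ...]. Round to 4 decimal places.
E[X_{t+1} \mid \mathcal F_t] = 0.7740

For an AR(p) model X_t = c + sum_i phi_i X_{t-i} + eps_t, the
one-step-ahead conditional mean is
  E[X_{t+1} | X_t, ...] = c + sum_i phi_i X_{t+1-i}.
Substitute known values:
  E[X_{t+1} | ...] = 2 + (-0.294) * (-5) + (0.109) * (8) + (-0.446) * (8)
                   = 0.7740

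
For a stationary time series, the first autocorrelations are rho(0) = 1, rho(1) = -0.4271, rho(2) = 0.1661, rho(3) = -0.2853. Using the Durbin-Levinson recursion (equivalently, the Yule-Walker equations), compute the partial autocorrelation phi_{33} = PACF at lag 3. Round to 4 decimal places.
\phi_{33} = -0.2710

The PACF at lag k is phi_{kk}, the last component of the solution
to the Yule-Walker system G_k phi = r_k where
  (G_k)_{ij} = rho(|i - j|), (r_k)_i = rho(i), i,j = 1..k.
Equivalently, Durbin-Levinson gives phi_{kk} iteratively:
  phi_{11} = rho(1)
  phi_{kk} = [rho(k) - sum_{j=1..k-1} phi_{k-1,j} rho(k-j)]
            / [1 - sum_{j=1..k-1} phi_{k-1,j} rho(j)],
  phi_{k,j} = phi_{k-1,j} - phi_{kk} phi_{k-1,k-j},  j = 1..k-1.
Step k = 1:
  phi_11 = rho(1) = -0.4271.
Step k = 2:
  phi_22 = [rho(2) - phi_11 rho(1)] / [1 - phi_11 rho(1)] = [0.1661 - (-0.4271)(-0.4271)] / [1 - (-0.4271)(-0.4271)]
         = -0.01631441 / 0.81758559 = -0.019954.
  Update: phi_21 = phi_11 - phi_22 phi_11 = -0.4271 - (-0.019954)(-0.4271) = -0.435623.
Step k = 3:
  phi_33 = [rho(3) - phi_21 rho(2) - phi_22 rho(1)] / [1 - phi_21 rho(1) - phi_22 rho(2)]
    numerator   = -0.2853 - (-0.435623)(0.1661) - (-0.019954)(-0.4271) = -0.22146561
    denominator = 1 - (-0.435623)(-0.4271) - (-0.019954)(0.1661) = 0.81726005
  phi_33 = -0.22146561 / 0.81726005 = -0.271.
Therefore phi_{33} = -0.2710.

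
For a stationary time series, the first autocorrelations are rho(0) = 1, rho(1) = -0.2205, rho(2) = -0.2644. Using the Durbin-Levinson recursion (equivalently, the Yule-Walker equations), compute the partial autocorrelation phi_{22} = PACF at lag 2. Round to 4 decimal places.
\phi_{22} = -0.3290

The PACF at lag k is phi_{kk}, the last component of the solution
to the Yule-Walker system G_k phi = r_k where
  (G_k)_{ij} = rho(|i - j|), (r_k)_i = rho(i), i,j = 1..k.
Equivalently, Durbin-Levinson gives phi_{kk} iteratively:
  phi_{11} = rho(1)
  phi_{kk} = [rho(k) - sum_{j=1..k-1} phi_{k-1,j} rho(k-j)]
            / [1 - sum_{j=1..k-1} phi_{k-1,j} rho(j)],
  phi_{k,j} = phi_{k-1,j} - phi_{kk} phi_{k-1,k-j},  j = 1..k-1.
Step k = 1:
  phi_11 = rho(1) = -0.2205.
Step k = 2:
  phi_22 = [rho(2) - phi_11 rho(1)] / [1 - phi_11 rho(1)] = [-0.2644 - (-0.2205)(-0.2205)] / [1 - (-0.2205)(-0.2205)]
         = -0.31302025 / 0.95137975 = -0.329.
Therefore phi_{22} = -0.3290.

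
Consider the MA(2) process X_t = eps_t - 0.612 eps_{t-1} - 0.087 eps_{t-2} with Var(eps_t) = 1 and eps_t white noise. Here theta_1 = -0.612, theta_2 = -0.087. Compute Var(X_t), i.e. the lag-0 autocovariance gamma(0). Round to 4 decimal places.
\gamma(0) = 1.3821

For an MA(q) process X_t = eps_t + sum_i theta_i eps_{t-i} with
Var(eps_t) = sigma^2, the variance is
  gamma(0) = sigma^2 * (1 + sum_i theta_i^2).
  sum_i theta_i^2 = (-0.612)^2 + (-0.087)^2 = 0.374544 + 0.007569 = 0.382113.
  gamma(0) = 1 * (1 + 0.382113) = 1 * 1.382113 = 1.382113, which rounds to 1.3821.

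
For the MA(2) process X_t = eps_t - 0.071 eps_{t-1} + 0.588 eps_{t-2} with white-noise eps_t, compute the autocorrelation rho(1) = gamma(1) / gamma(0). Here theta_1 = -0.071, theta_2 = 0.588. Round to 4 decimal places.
\rho(1) = -0.0835

For an MA(q) process with theta_0 = 1, the autocovariance is
  gamma(k) = sigma^2 * sum_{i=0..q-k} theta_i * theta_{i+k},
and rho(k) = gamma(k) / gamma(0). Sigma^2 cancels.
  numerator   = (1)*(-0.071) + (-0.071)*(0.588) = -0.112748.
  denominator = (1)^2 + (-0.071)^2 + (0.588)^2 = 1.350785.
  rho(1) = -0.112748 / 1.350785 = -0.0835.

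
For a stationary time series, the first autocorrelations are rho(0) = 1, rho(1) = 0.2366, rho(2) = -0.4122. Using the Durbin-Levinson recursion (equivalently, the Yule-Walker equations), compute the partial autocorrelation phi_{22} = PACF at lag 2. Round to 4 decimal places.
\phi_{22} = -0.4959

The PACF at lag k is phi_{kk}, the last component of the solution
to the Yule-Walker system G_k phi = r_k where
  (G_k)_{ij} = rho(|i - j|), (r_k)_i = rho(i), i,j = 1..k.
Equivalently, Durbin-Levinson gives phi_{kk} iteratively:
  phi_{11} = rho(1)
  phi_{kk} = [rho(k) - sum_{j=1..k-1} phi_{k-1,j} rho(k-j)]
            / [1 - sum_{j=1..k-1} phi_{k-1,j} rho(j)],
  phi_{k,j} = phi_{k-1,j} - phi_{kk} phi_{k-1,k-j},  j = 1..k-1.
Step k = 1:
  phi_11 = rho(1) = 0.2366.
Step k = 2:
  phi_22 = [rho(2) - phi_11 rho(1)] / [1 - phi_11 rho(1)] = [-0.4122 - (0.2366)(0.2366)] / [1 - (0.2366)(0.2366)]
         = -0.46817956 / 0.94402044 = -0.4959.
Therefore phi_{22} = -0.4959.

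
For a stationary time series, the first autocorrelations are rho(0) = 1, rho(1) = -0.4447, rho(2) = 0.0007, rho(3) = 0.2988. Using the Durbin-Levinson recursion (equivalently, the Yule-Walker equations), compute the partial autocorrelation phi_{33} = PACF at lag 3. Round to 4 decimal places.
\phi_{33} = 0.2520

The PACF at lag k is phi_{kk}, the last component of the solution
to the Yule-Walker system G_k phi = r_k where
  (G_k)_{ij} = rho(|i - j|), (r_k)_i = rho(i), i,j = 1..k.
Equivalently, Durbin-Levinson gives phi_{kk} iteratively:
  phi_{11} = rho(1)
  phi_{kk} = [rho(k) - sum_{j=1..k-1} phi_{k-1,j} rho(k-j)]
            / [1 - sum_{j=1..k-1} phi_{k-1,j} rho(j)],
  phi_{k,j} = phi_{k-1,j} - phi_{kk} phi_{k-1,k-j},  j = 1..k-1.
Step k = 1:
  phi_11 = rho(1) = -0.4447.
Step k = 2:
  phi_22 = [rho(2) - phi_11 rho(1)] / [1 - phi_11 rho(1)] = [0.0007 - (-0.4447)(-0.4447)] / [1 - (-0.4447)(-0.4447)]
         = -0.19705809 / 0.80224191 = -0.245634.
  Update: phi_21 = phi_11 - phi_22 phi_11 = -0.4447 - (-0.245634)(-0.4447) = -0.553934.
Step k = 3:
  phi_33 = [rho(3) - phi_21 rho(2) - phi_22 rho(1)] / [1 - phi_21 rho(1) - phi_22 rho(2)]
    numerator   = 0.2988 - (-0.553934)(0.0007) - (-0.245634)(-0.4447) = 0.1899542
    denominator = 1 - (-0.553934)(-0.4447) - (-0.245634)(0.0007) = 0.75383769
  phi_33 = 0.1899542 / 0.75383769 = 0.252.
Therefore phi_{33} = 0.2520.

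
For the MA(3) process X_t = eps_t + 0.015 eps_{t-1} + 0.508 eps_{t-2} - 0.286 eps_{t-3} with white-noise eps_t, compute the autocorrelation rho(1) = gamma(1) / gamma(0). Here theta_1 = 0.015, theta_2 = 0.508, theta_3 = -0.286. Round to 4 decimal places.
\rho(1) = -0.0915

For an MA(q) process with theta_0 = 1, the autocovariance is
  gamma(k) = sigma^2 * sum_{i=0..q-k} theta_i * theta_{i+k},
and rho(k) = gamma(k) / gamma(0). Sigma^2 cancels.
  numerator   = (1)*(0.015) + (0.015)*(0.508) + (0.508)*(-0.286) = -0.122668.
  denominator = (1)^2 + (0.015)^2 + (0.508)^2 + (-0.286)^2 = 1.340085.
  rho(1) = -0.122668 / 1.340085 = -0.0915.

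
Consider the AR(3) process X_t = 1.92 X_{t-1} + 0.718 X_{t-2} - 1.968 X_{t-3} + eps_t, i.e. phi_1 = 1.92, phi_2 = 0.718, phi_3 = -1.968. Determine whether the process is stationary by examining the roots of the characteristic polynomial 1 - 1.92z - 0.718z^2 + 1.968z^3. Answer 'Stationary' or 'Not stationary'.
\text{Not stationary}

The AR(p) characteristic polynomial is P(z) = 1 - 1.92z - 0.718z^2 + 1.968z^3.
Stationarity requires all roots to lie outside the unit circle, i.e. |z| > 1 for every root.
Degree 3: look for a simple real root z0 first, then factor out (1 - z/z0) and solve the remaining quadratic.
Testing z0 = 0.625: P(0.625) = 1 + (-1.92)(0.625) + (-0.718)(0.625)^2 + (1.968)(0.625)^3
  = 1 + (-1.2) + (-0.280469) + (0.480469) = 0.  So z_0 = 0.625 is a root, |z_0| = 0.625.
Divide out the factor (1 - 1.6 z) = (1 - z/z0) (since 1/z0 = 1.6):
  P(z) = (1 - 1.6 z)(1 + (-0.32) z + (-1.23) z^2)
  [check: z-coef -0.32 - (1.6) = -1.92; z^2-coef -1.23 - (1.6)(-0.32) = -0.718; z^3-coef -(1.6)(-1.23) = 1.968.]
Remaining roots from the quadratic factor 1 + (-0.32) z + (-1.23) z^2:
  Set 1 + (-0.32) z + (-1.23) z^2 = 0, i.e. a z^2 + b z + c = 0 with a = -1.23, b = -0.32, c = 1.
  Discriminant D = b^2 - 4ac = (-0.32)^2 - 4*(-1.23)*1 = 0.1024 - (-4.92) = 5.0224.
  D >= 0, so the roots are real: z = (-b +/- sqrt(D)) / (2a) = (0.32 +/- 2.241071) / (-2.46).
    z_1 = (0.32 + 2.241071) / (-2.46) = -1.0411,   |z_1| = 1.0411.
    z_2 = (0.32 - 2.241071) / (-2.46) = 0.7809,   |z_2| = 0.7809.
Moduli of all roots: 0.6250, 1.0411, 0.7809.
All moduli strictly greater than 1? No.
Verdict: Not stationary.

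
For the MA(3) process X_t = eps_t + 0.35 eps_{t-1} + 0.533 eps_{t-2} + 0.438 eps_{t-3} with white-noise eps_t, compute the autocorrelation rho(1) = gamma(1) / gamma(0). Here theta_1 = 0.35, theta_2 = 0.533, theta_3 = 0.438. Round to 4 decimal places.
\rho(1) = 0.4817

For an MA(q) process with theta_0 = 1, the autocovariance is
  gamma(k) = sigma^2 * sum_{i=0..q-k} theta_i * theta_{i+k},
and rho(k) = gamma(k) / gamma(0). Sigma^2 cancels.
  numerator   = (1)*(0.35) + (0.35)*(0.533) + (0.533)*(0.438) = 0.770004.
  denominator = (1)^2 + (0.35)^2 + (0.533)^2 + (0.438)^2 = 1.598433.
  rho(1) = 0.770004 / 1.598433 = 0.4817.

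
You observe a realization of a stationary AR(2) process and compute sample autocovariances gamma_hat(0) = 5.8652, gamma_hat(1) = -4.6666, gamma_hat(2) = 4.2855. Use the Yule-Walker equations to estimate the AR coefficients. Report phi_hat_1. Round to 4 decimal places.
\hat\phi_{1} = -0.5840

The Yule-Walker equations for an AR(p) process read, in matrix form,
  Gamma_p phi = r_p,   with   (Gamma_p)_{ij} = gamma(|i - j|),
                       (r_p)_i = gamma(i),   i,j = 1..p.
Substitute the sample gammas (Toeplitz matrix and right-hand side of size 2):
  Gamma_p = [[5.8652, -4.6666], [-4.6666, 5.8652]]
  r_p     = [-4.6666, 4.2855]
Written out:
  5.8652 phi_1 - 4.6666 phi_2 = -4.6666
  -4.6666 phi_1 + 5.8652 phi_2 = 4.2855
Solve by Cramer's rule:
  det = gamma(0)^2 - gamma(1)^2 = (5.8652)^2 - (-4.6666)^2 = 34.40057104 - 21.77715556 = 12.62341548
  phi_hat_1 = [gamma(1) gamma(0) - gamma(1) gamma(2)] / det = [(-4.6666)(5.8652) - (-4.6666)(4.2855)] / 12.62341548 = -7.37182802 / 12.62341548 = -0.584
  phi_hat_2 = [gamma(0) gamma(2) - gamma(1)^2] / det = [(5.8652)(4.2855) - (-4.6666)^2] / 12.62341548 = 3.35815904 / 12.62341548 = 0.266
So phi_hat = [-0.5840, 0.2660].
Therefore phi_hat_1 = -0.5840.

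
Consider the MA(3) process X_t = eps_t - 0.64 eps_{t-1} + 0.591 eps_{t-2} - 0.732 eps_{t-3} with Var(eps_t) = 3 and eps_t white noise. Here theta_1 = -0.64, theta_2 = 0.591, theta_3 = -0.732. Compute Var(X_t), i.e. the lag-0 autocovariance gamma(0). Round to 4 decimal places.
\gamma(0) = 6.8841

For an MA(q) process X_t = eps_t + sum_i theta_i eps_{t-i} with
Var(eps_t) = sigma^2, the variance is
  gamma(0) = sigma^2 * (1 + sum_i theta_i^2).
  sum_i theta_i^2 = (-0.64)^2 + (0.591)^2 + (-0.732)^2 = 0.4096 + 0.349281 + 0.535824 = 1.294705.
  gamma(0) = 3 * (1 + 1.294705) = 3 * 2.294705 = 6.884115, which rounds to 6.8841.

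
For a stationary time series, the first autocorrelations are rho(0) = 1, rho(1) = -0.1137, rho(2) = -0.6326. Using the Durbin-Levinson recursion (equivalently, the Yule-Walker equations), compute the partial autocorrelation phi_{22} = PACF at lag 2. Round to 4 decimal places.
\phi_{22} = -0.6540

The PACF at lag k is phi_{kk}, the last component of the solution
to the Yule-Walker system G_k phi = r_k where
  (G_k)_{ij} = rho(|i - j|), (r_k)_i = rho(i), i,j = 1..k.
Equivalently, Durbin-Levinson gives phi_{kk} iteratively:
  phi_{11} = rho(1)
  phi_{kk} = [rho(k) - sum_{j=1..k-1} phi_{k-1,j} rho(k-j)]
            / [1 - sum_{j=1..k-1} phi_{k-1,j} rho(j)],
  phi_{k,j} = phi_{k-1,j} - phi_{kk} phi_{k-1,k-j},  j = 1..k-1.
Step k = 1:
  phi_11 = rho(1) = -0.1137.
Step k = 2:
  phi_22 = [rho(2) - phi_11 rho(1)] / [1 - phi_11 rho(1)] = [-0.6326 - (-0.1137)(-0.1137)] / [1 - (-0.1137)(-0.1137)]
         = -0.64552769 / 0.98707231 = -0.654.
Therefore phi_{22} = -0.6540.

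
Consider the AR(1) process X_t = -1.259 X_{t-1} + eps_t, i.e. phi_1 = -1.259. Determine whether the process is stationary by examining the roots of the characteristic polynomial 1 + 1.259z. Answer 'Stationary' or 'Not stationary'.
\text{Not stationary}

The AR(p) characteristic polynomial is P(z) = 1 + 1.259z.
Stationarity requires all roots to lie outside the unit circle, i.e. |z| > 1 for every root.
This is linear in z: 1 + (1.259) z = 0  =>  z = -1/(1.259) = -0.794281,  |z| = 0.794281.
Moduli of all roots: 0.7943.
All moduli strictly greater than 1? No.
Verdict: Not stationary.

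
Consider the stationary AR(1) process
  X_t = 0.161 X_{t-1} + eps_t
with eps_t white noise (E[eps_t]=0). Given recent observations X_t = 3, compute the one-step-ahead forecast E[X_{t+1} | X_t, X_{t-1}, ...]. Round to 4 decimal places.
E[X_{t+1} \mid \mathcal F_t] = 0.4830

For an AR(p) model X_t = c + sum_i phi_i X_{t-i} + eps_t, the
one-step-ahead conditional mean is
  E[X_{t+1} | X_t, ...] = c + sum_i phi_i X_{t+1-i}.
Substitute known values:
  E[X_{t+1} | ...] = (0.161) * (3)
                   = 0.4830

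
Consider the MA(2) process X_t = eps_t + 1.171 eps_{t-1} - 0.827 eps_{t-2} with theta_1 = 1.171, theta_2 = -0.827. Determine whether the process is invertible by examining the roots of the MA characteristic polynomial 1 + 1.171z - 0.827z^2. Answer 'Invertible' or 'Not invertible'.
\text{Not invertible}

The MA(q) characteristic polynomial is P(z) = 1 + 1.171z - 0.827z^2.
Invertibility requires all roots to lie outside the unit circle, i.e. |z| > 1 for every root.
Set 1 + (1.171) z + (-0.827) z^2 = 0, i.e. a z^2 + b z + c = 0 with a = -0.827, b = 1.171, c = 1.
Discriminant D = b^2 - 4ac = (1.171)^2 - 4*(-0.827)*1 = 1.371241 - (-3.308) = 4.679241.
D >= 0, so the roots are real: z = (-b +/- sqrt(D)) / (2a) = (-1.171 +/- 2.163155) / (-1.654).
  z_1 = (-1.171 + 2.163155) / (-1.654) = -0.5999,   |z_1| = 0.5999.
  z_2 = (-1.171 - 2.163155) / (-1.654) = 2.0158,   |z_2| = 2.0158.
Moduli of all roots: 0.5999, 2.0158.
All moduli strictly greater than 1? No.
Verdict: Not invertible.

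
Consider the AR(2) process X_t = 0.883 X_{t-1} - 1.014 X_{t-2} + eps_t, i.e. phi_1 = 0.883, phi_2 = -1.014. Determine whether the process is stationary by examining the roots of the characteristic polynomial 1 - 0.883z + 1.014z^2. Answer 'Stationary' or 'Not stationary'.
\text{Not stationary}

The AR(p) characteristic polynomial is P(z) = 1 - 0.883z + 1.014z^2.
Stationarity requires all roots to lie outside the unit circle, i.e. |z| > 1 for every root.
Set 1 + (-0.883) z + (1.014) z^2 = 0, i.e. a z^2 + b z + c = 0 with a = 1.014, b = -0.883, c = 1.
Discriminant D = b^2 - 4ac = (-0.883)^2 - 4*(1.014)*1 = 0.779689 - (4.056) = -3.276311.
D < 0, so the roots are the complex-conjugate pair z = (-b +/- i sqrt(-D)) / (2a) = 0.4354 +/- 0.8925i.
For a conjugate pair |z|^2 = z * conj(z) = (product of roots) = c/a = 1/(1.014) = 0.986193, so |z| = sqrt(0.986193) = 0.9931 for both roots.
Moduli of all roots: 0.9931, 0.9931.
All moduli strictly greater than 1? No.
Verdict: Not stationary.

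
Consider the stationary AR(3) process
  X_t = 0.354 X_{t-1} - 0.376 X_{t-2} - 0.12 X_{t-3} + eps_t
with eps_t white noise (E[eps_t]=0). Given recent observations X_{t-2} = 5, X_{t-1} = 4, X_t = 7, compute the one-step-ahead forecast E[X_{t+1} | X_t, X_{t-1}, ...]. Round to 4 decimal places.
E[X_{t+1} \mid \mathcal F_t] = 0.3740

For an AR(p) model X_t = c + sum_i phi_i X_{t-i} + eps_t, the
one-step-ahead conditional mean is
  E[X_{t+1} | X_t, ...] = c + sum_i phi_i X_{t+1-i}.
Substitute known values:
  E[X_{t+1} | ...] = (0.354) * (7) + (-0.376) * (4) + (-0.12) * (5)
                   = 0.3740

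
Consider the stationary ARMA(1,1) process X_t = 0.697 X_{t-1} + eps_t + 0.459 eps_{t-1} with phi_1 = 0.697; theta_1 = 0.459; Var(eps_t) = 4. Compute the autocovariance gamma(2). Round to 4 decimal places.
\gamma(2) = 8.2732

Multiply the model equation by X_{t-k} and take expectations. With theta_0 = psi_0 = 1 and psi_j the MA(infinity) weights, this gives
  gamma(k) - sum_i phi_i gamma(k-i) = c_k,
  c_k = sigma^2 * sum_{j=k..q} theta_j psi_{j-k}   (c_k = 0 for k > q),
using gamma(-m) = gamma(m).
psi-weights needed (psi_j = theta_j + sum_i phi_i psi_{j-i}):
  psi_1 = theta_1 + phi_1 = 0.459 + (0.697) = 1.156
Right-hand sides:
  c_0 = sigma^2 (1 + theta_1 psi_1) = 4 * (1 + (0.459)(1.156)) = 4 * 1.530604 = 6.122416
  c_1 = sigma^2 theta_1 = 4 * (0.459) = 1.836
  c_2 = 0
Equations for k = 0 and k = 1 (AR order 1):
  gamma(0) = phi_1 gamma(1) + c_0
  gamma(1) = phi_1 gamma(0) + c_1
Substituting the second into the first: gamma(0) (1 - phi_1^2) = c_0 + phi_1 c_1, so
  gamma(0) = (c_0 + phi_1 c_1) / (1 - phi_1^2) = (6.122416 + (0.697)(1.836)) / (1 - (0.697)^2) = 7.402108 / 0.514191 = 14.395639.
  gamma(1) = phi_1 gamma(0) + c_1 = (0.697)(14.395639) + (1.836) = 11.86976.
For k = 2 (> q): gamma(2) = phi_1 gamma(1) = (0.697)(11.86976) = 8.273223.
Therefore gamma(2) = 8.2732 (to 4 decimal places).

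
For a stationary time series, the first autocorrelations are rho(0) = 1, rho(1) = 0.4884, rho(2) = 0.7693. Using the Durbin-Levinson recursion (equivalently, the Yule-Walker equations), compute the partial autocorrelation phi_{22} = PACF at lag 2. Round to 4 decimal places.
\phi_{22} = 0.6970

The PACF at lag k is phi_{kk}, the last component of the solution
to the Yule-Walker system G_k phi = r_k where
  (G_k)_{ij} = rho(|i - j|), (r_k)_i = rho(i), i,j = 1..k.
Equivalently, Durbin-Levinson gives phi_{kk} iteratively:
  phi_{11} = rho(1)
  phi_{kk} = [rho(k) - sum_{j=1..k-1} phi_{k-1,j} rho(k-j)]
            / [1 - sum_{j=1..k-1} phi_{k-1,j} rho(j)],
  phi_{k,j} = phi_{k-1,j} - phi_{kk} phi_{k-1,k-j},  j = 1..k-1.
Step k = 1:
  phi_11 = rho(1) = 0.4884.
Step k = 2:
  phi_22 = [rho(2) - phi_11 rho(1)] / [1 - phi_11 rho(1)] = [0.7693 - (0.4884)(0.4884)] / [1 - (0.4884)(0.4884)]
         = 0.53076544 / 0.76146544 = 0.697.
Therefore phi_{22} = 0.6970.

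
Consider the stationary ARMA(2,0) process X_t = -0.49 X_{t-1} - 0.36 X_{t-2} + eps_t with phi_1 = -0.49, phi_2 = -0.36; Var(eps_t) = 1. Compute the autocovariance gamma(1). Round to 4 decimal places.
\gamma(1) = -0.4757

Multiply the model equation by X_{t-k} and take expectations. With theta_0 = psi_0 = 1 and psi_j the MA(infinity) weights, this gives
  gamma(k) - sum_i phi_i gamma(k-i) = c_k,
  c_k = sigma^2 * sum_{j=k..q} theta_j psi_{j-k}   (c_k = 0 for k > q),
using gamma(-m) = gamma(m).
Pure AR (q = 0): c_0 = sigma^2 = 1, c_k = 0 for k >= 1.
Equations for k = 0, 1, 2 (AR order 2, c_2 = 0):
  (E0) gamma(0) = phi_1 gamma(1) + phi_2 gamma(2) + c_0
  (E1) gamma(1) = phi_1 gamma(0) + phi_2 gamma(1) + c_1
  (E2) gamma(2) = phi_1 gamma(1) + phi_2 gamma(0)
From (E1): gamma(1) = A gamma(0) + B with
  A = phi_1 / (1 - phi_2) = -0.49 / 1.36 = -0.360294,   B = c_1 / (1 - phi_2) = 0 / 1.36 = 0.
Insert (E2) into (E0): gamma(0) (1 - phi_2^2) = phi_1 (1 + phi_2) gamma(1) + c_0.
  phi_1 (1 + phi_2) = (-0.49)(0.64) = -0.3136,   1 - phi_2^2 = 0.8704.
Replace gamma(1) by A gamma(0) + B and collect gamma(0):
  gamma(0) [0.8704 - (-0.3136)(-0.360294)] = c_0 = 1
  gamma(0) * 0.757412 = 1
  gamma(0) = 1 / 0.757412 = 1.320286.
  gamma(1) = A gamma(0) = (-0.360294)(1.320286) = -0.475691.
Therefore gamma(1) = -0.4757 (to 4 decimal places).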